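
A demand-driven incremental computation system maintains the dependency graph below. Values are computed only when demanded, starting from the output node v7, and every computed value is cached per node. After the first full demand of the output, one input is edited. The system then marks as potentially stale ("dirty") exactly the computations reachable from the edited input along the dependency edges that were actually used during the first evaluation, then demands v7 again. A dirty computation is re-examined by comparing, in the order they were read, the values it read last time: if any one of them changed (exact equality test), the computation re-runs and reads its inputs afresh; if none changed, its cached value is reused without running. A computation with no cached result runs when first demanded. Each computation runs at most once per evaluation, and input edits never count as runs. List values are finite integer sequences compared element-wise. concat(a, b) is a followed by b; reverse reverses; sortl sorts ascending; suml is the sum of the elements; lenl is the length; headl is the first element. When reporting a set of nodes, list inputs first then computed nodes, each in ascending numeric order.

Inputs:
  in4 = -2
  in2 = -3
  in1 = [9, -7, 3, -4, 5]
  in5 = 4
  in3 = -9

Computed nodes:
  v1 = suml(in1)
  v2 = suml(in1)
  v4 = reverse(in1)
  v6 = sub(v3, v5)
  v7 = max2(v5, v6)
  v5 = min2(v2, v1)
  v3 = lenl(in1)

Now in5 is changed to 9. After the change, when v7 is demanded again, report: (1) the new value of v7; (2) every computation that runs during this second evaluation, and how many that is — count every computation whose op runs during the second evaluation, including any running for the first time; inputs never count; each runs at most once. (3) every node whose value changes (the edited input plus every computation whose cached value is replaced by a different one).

New value of v7: 6.
Computations that run: none — 0 in total.
Values that change: in5.
Key observation: in5 is never demanded by the output, so the edit triggers no recomputation at all.

First evaluation (everything demanded from the output):
  v1 = suml([9, -7, 3, -4, 5]) = 6
  v2 = suml([9, -7, 3, -4, 5]) = 6
  v3 = lenl([9, -7, 3, -4, 5]) = 5
  v5 = min2(6, 6) = 6
  v6 = sub(5, 6) = -1
  v7 = max2(6, -1) = 6

Propagation after the edit:
  in5 feeds no computation that the output demands — nothing is marked dirty and nothing runs.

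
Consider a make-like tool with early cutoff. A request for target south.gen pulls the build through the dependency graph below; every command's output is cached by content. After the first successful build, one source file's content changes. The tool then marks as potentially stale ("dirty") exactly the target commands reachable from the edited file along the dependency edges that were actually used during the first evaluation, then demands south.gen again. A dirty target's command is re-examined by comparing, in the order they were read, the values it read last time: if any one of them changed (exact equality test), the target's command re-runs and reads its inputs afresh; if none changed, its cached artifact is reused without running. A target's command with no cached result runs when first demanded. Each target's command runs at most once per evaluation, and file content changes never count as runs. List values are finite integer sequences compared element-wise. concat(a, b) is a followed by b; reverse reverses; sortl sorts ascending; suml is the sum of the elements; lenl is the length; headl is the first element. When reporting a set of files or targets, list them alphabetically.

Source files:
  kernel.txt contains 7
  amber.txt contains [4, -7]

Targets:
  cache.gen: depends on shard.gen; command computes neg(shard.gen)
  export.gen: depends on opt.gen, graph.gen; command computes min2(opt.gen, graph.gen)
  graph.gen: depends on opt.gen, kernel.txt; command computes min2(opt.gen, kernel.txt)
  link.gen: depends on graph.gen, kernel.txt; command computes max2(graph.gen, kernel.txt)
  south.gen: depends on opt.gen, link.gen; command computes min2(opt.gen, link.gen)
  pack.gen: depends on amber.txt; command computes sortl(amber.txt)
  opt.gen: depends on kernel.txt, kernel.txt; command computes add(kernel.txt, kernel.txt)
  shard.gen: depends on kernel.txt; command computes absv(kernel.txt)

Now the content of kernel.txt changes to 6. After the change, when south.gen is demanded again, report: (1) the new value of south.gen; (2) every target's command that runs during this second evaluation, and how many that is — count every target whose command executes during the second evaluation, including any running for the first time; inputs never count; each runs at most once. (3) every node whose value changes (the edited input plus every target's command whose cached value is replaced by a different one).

First demand of the output computes:
  opt.gen = add(7, 7) = 14
  graph.gen = min2(14, 7) = 7
  link.gen = max2(7, 7) = 7
  south.gen = min2(14, 7) = 7

After the edit, cleaning proceeds:
  opt.gen: a read changed (kernel.txt 7->6; kernel.txt 7->6) — executes, giving 12.
  graph.gen: a read changed (opt.gen 14->12; kernel.txt 7->6) — executes, giving 6.
  link.gen: a read changed (graph.gen 7->6; kernel.txt 7->6) — executes, giving 6.
  south.gen: a read changed (opt.gen 14->12; link.gen 7->6) — executes, giving 6.

Demanding south.gen again yields 6.
4 target commands run: graph.gen, link.gen, opt.gen, south.gen.
The nodes whose values change: graph.gen, kernel.txt, link.gen, opt.gen, south.gen.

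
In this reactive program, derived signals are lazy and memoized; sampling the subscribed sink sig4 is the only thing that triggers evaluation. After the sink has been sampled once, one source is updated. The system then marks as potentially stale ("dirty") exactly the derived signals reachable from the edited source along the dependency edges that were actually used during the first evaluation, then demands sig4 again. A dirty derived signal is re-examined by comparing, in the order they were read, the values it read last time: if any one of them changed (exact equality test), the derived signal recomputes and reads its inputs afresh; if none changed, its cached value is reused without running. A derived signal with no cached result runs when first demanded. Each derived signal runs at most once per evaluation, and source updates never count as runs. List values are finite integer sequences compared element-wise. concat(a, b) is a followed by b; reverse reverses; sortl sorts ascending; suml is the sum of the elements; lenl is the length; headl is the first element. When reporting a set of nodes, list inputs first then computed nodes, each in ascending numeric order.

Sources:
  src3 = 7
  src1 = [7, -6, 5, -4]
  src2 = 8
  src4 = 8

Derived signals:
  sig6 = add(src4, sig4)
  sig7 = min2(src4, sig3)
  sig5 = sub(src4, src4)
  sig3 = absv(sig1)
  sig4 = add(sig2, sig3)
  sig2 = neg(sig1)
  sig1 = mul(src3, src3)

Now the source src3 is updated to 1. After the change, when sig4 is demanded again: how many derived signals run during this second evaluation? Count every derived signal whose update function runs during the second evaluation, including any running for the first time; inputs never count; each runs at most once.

4 derived signals run: sig1, sig2, sig3, sig4.

First demand of the output computes:
  sig1 = mul(7, 7) = 49
  sig2 = neg(49) = -49
  sig3 = absv(49) = 49
  sig4 = add(-49, 49) = 0

After the edit, cleaning proceeds:
  sig1: a read changed (src3 7->1; src3 7->1) — executes, giving 1.
  sig2: a read changed (sig1 49->1) — executes, giving -1.
  sig3: a read changed (sig1 49->1) — executes, giving 1.
  sig4: a read changed (sig2 -49->-1; sig3 49->1) — executes, giving 0 — identical to its old value.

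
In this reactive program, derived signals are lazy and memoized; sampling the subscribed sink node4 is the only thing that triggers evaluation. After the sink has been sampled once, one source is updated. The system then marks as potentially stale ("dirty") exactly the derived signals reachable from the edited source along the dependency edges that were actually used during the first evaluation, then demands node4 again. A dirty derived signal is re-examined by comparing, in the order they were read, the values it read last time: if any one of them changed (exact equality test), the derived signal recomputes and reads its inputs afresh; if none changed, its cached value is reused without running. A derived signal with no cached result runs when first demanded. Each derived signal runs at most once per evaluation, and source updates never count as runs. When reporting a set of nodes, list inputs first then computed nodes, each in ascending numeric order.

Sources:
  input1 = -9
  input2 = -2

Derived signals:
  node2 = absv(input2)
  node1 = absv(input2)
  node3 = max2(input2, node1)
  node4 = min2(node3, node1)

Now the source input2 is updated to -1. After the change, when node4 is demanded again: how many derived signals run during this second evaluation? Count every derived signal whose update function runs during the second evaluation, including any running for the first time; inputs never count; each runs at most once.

First demand of the output computes:
  node1 = absv(-2) = 2
  node3 = max2(-2, 2) = 2
  node4 = min2(2, 2) = 2

After the edit, cleaning proceeds:
  node1: a read changed (input2 -2->-1) — executes, giving 1.
  node3: a read changed (input2 -2->-1; node1 2->1) — executes, giving 1.
  node4: a read changed (node3 2->1; node1 2->1) — executes, giving 1.

3 derived signals run: node1, node3, node4.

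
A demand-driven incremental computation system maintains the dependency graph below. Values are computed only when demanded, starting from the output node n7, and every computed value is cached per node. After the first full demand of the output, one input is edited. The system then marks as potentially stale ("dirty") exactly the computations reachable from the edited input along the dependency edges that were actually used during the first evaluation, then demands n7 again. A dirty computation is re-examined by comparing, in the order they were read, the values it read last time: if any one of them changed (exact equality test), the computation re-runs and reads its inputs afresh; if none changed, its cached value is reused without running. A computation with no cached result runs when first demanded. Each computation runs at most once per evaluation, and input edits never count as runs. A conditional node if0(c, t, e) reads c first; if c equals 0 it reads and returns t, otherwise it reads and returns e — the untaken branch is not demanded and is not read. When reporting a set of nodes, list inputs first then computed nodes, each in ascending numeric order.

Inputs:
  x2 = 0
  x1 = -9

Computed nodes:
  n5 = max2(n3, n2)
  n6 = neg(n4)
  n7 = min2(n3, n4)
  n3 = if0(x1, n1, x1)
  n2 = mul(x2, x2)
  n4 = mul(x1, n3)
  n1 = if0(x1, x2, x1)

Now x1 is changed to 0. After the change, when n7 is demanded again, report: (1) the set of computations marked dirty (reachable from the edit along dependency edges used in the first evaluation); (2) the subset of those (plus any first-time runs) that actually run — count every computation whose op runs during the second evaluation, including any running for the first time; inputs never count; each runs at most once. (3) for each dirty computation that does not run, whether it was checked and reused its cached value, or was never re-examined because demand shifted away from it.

Marked dirty: n3, n4, n7.
Computations that run: n1, n3, n4, n7 — 4 in total.
Every dirty computation ran.
Key observation: a condition flipped, so demand reaches new nodes — n1 runs for the first time.

First evaluation (everything demanded from the output):
  n3 = if0(x1=-9 -> else branch x1) = -9
  n4 = mul(-9, -9) = 81
  n7 = min2(-9, 81) = -9

Propagation after the edit:
  n1: demanded for the first time — runs, produces 0.
  n3: runs — x1 -9->0; x1 -9->0; result 0.
  n4: runs — x1 -9->0; n3 -9->0; result 0.
  n7: runs — n3 -9->0; n4 81->0; result 0.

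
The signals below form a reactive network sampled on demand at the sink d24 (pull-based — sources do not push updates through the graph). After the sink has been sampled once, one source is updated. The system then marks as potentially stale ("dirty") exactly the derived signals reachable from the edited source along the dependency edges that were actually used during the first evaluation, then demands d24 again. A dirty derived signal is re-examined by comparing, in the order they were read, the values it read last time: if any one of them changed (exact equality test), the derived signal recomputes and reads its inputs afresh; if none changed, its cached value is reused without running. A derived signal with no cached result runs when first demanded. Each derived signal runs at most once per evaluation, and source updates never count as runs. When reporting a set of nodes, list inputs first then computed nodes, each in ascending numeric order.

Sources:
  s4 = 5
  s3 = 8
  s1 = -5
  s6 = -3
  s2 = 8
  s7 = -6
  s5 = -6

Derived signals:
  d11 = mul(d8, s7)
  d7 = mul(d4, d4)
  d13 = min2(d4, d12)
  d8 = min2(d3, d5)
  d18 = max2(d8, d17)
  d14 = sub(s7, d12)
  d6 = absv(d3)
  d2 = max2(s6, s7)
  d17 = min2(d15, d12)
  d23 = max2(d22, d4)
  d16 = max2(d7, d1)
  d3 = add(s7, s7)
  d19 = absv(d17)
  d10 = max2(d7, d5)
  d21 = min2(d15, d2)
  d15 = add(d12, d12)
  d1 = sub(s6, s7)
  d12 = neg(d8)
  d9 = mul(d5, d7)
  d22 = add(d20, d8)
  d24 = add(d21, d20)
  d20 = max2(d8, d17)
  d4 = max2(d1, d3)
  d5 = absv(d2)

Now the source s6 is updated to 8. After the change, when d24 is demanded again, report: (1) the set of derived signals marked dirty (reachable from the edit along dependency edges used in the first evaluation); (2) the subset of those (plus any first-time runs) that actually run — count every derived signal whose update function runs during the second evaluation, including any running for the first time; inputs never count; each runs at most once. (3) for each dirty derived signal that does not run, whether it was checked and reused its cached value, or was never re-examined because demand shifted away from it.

Initial pass — values computed on the first demand:
  d2 = max2(-3, -6) = -3
  d3 = add(-6, -6) = -12
  d5 = absv(-3) = 3
  d8 = min2(-12, 3) = -12
  d12 = neg(-12) = 12
  d15 = add(12, 12) = 24
  d17 = min2(24, 12) = 12
  d20 = max2(-12, 12) = 12
  d21 = min2(24, -3) = -3
  d24 = add(-3, 12) = 9

Second demand — change propagation:
  d2: re-runs because s6 -3->8; new result 8.
  d5: re-runs because d2 -3->8; new result 8.
  d8: re-runs because d5 3->8; new result -12 (unchanged).
  d12: re-examined; everything it read last time is the same (d8 unchanged) — cache 12 kept, no run.
  d15: re-examined; everything it read last time is the same (d12 unchanged, d12 unchanged) — cache 24 kept, no run.
  d17: re-examined; everything it read last time is the same (d15 unchanged, d12 unchanged) — cache 12 kept, no run.
  d20: re-examined; everything it read last time is the same (d8 unchanged, d17 unchanged) — cache 12 kept, no run.
  d21: re-runs because d2 -3->8; new result 8.
  d24: re-runs because d21 -3->8; new result 20.

The important point: at d12 every value read last time is unchanged, so the dirty flag clears without a run.

Dirty set: d2, d5, d8, d12, d15, d17, d20, d21, d24.
Run set: d2, d5, d8, d21, d24 (5 run).
Re-examined without running (cache reused): d12, d15, d17, d20.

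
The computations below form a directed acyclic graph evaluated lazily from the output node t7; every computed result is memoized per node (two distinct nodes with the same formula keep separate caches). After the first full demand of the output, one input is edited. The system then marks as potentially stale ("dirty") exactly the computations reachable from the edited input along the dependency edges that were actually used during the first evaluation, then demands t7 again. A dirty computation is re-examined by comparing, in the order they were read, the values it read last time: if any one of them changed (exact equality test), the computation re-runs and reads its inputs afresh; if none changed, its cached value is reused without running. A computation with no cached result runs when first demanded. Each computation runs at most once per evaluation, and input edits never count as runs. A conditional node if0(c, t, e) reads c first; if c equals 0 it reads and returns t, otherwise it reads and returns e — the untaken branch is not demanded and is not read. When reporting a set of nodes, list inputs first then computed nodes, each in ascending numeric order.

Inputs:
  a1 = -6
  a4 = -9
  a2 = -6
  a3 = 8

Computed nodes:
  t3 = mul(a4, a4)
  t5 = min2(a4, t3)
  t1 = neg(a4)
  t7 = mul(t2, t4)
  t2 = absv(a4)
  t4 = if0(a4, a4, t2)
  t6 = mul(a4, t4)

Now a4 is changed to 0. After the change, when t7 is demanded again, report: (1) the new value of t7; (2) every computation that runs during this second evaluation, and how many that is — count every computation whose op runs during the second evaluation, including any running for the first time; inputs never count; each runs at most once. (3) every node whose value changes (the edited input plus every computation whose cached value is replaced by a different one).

Demanding t7 again yields 0.
3 computations run: t2, t4, t7.
The nodes whose values change: a4, t2, t4, t7.

First demand of the output computes:
  t2 = absv(-9) = 9
  t4 = if0(a4=-9 -> else branch t2) = 9
  t7 = mul(9, 9) = 81

After the edit, cleaning proceeds:
  t2: a read changed (a4 -9->0) — executes, giving 0.
  t4: a read changed (a4 -9->0; t2 9->0) — executes, giving 0.
  t7: a read changed (t2 9->0; t4 9->0) — executes, giving 0.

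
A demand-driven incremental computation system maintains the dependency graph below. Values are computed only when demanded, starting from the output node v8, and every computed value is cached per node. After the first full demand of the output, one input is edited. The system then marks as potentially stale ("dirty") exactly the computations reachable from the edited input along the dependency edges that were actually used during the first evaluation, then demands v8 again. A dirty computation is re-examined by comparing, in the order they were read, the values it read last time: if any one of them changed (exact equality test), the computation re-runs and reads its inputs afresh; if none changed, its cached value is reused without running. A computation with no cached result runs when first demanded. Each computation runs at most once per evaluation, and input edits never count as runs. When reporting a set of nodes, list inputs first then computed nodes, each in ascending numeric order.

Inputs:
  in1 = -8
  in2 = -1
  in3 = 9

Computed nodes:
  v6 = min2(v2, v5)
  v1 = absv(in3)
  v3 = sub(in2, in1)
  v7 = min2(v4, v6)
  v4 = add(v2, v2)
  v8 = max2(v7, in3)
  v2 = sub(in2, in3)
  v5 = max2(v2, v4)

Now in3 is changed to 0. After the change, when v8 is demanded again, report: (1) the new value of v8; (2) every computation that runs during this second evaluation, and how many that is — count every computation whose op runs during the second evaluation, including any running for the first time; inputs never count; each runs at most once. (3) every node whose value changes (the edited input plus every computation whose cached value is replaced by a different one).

New value of v8: 0.
Computations that run: v2, v4, v5, v6, v7, v8 — 6 in total.
Values that change: in3, v2, v4, v5, v6, v7, v8.

First evaluation (everything demanded from the output):
  v2 = sub(-1, 9) = -10
  v4 = add(-10, -10) = -20
  v5 = max2(-10, -20) = -10
  v6 = min2(-10, -10) = -10
  v7 = min2(-20, -10) = -20
  v8 = max2(-20, 9) = 9

Propagation after the edit:
  v2: runs — in3 9->0; result -1.
  v4: runs — v2 -10->-1; v2 -10->-1; result -2.
  v5: runs — v2 -10->-1; v4 -20->-2; result -1.
  v6: runs — v2 -10->-1; v5 -10->-1; result -1.
  v7: runs — v4 -20->-2; v6 -10->-1; result -2.
  v8: runs — v7 -20->-2; in3 9->0; result 0.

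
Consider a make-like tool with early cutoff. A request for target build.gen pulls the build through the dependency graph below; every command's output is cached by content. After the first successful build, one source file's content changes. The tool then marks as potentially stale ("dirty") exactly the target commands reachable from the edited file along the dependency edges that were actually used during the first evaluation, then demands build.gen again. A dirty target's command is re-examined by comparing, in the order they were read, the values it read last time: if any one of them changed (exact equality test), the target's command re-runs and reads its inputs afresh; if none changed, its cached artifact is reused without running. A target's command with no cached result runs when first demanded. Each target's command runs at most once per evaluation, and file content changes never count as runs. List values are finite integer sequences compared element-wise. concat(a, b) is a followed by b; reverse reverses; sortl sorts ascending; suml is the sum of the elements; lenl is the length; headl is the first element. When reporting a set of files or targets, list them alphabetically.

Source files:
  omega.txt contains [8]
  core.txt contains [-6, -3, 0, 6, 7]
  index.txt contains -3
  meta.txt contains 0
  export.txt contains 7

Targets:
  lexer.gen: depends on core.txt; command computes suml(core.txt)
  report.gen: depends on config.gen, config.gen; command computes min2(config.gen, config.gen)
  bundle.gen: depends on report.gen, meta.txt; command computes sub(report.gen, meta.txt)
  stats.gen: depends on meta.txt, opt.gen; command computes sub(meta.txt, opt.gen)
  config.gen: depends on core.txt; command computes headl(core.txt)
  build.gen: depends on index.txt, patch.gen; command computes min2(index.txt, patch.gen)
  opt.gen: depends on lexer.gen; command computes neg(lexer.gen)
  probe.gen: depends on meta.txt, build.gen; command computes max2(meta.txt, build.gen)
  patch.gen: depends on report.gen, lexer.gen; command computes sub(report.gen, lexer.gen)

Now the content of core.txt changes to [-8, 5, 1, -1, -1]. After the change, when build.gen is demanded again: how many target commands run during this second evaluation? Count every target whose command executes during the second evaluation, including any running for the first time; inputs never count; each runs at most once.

First demand of the output computes:
  config.gen = headl([-6, -3, 0, 6, 7]) = -6
  lexer.gen = suml([-6, -3, 0, 6, 7]) = 4
  report.gen = min2(-6, -6) = -6
  patch.gen = sub(-6, 4) = -10
  build.gen = min2(-3, -10) = -10

After the edit, cleaning proceeds:
  config.gen: a read changed (core.txt [-6, -3, 0, 6, 7]->[-8, 5, 1, -1, -1]) — executes, giving -8.
  lexer.gen: a read changed (core.txt [-6, -3, 0, 6, 7]->[-8, 5, 1, -1, -1]) — executes, giving -4.
  report.gen: a read changed (config.gen -6->-8; config.gen -6->-8) — executes, giving -8.
  patch.gen: a read changed (report.gen -6->-8; lexer.gen 4->-4) — executes, giving -4.
  build.gen: a read changed (patch.gen -10->-4) — executes, giving -4.

5 target commands run: build.gen, config.gen, lexer.gen, patch.gen, report.gen.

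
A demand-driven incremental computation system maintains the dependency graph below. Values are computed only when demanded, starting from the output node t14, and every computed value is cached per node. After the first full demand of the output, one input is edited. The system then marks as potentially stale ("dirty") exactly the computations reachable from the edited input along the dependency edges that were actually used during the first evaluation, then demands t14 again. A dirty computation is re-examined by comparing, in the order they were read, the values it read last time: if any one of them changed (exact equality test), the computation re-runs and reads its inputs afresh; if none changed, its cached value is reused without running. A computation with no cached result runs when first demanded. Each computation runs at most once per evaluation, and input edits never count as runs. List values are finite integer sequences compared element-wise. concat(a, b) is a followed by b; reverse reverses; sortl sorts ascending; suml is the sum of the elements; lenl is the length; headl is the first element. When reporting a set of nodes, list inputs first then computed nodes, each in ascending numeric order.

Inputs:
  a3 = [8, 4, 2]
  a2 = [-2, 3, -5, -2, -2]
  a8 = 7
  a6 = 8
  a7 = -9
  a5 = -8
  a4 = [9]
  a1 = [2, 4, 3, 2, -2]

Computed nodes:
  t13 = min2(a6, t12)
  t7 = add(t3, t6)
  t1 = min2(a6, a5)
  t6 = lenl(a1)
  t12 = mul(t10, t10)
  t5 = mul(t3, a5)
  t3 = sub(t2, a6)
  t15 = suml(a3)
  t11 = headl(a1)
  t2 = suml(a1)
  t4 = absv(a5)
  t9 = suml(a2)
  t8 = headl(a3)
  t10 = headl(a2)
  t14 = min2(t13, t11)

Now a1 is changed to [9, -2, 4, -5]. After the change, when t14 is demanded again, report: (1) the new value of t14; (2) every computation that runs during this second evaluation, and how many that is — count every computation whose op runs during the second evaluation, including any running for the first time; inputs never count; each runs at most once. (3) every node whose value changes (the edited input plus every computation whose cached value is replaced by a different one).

New value of t14: 4.
Computations that run: t11, t14 — 2 in total.
Values that change: a1, t11, t14.

First evaluation (everything demanded from the output):
  t10 = headl([-2, 3, -5, -2, -2]) = -2
  t11 = headl([2, 4, 3, 2, -2]) = 2
  t12 = mul(-2, -2) = 4
  t13 = min2(8, 4) = 4
  t14 = min2(4, 2) = 2

Propagation after the edit:
  t11: runs — a1 [2, 4, 3, 2, -2]->[9, -2, 4, -5]; result 9.
  t14: runs — t11 2->9; result 4.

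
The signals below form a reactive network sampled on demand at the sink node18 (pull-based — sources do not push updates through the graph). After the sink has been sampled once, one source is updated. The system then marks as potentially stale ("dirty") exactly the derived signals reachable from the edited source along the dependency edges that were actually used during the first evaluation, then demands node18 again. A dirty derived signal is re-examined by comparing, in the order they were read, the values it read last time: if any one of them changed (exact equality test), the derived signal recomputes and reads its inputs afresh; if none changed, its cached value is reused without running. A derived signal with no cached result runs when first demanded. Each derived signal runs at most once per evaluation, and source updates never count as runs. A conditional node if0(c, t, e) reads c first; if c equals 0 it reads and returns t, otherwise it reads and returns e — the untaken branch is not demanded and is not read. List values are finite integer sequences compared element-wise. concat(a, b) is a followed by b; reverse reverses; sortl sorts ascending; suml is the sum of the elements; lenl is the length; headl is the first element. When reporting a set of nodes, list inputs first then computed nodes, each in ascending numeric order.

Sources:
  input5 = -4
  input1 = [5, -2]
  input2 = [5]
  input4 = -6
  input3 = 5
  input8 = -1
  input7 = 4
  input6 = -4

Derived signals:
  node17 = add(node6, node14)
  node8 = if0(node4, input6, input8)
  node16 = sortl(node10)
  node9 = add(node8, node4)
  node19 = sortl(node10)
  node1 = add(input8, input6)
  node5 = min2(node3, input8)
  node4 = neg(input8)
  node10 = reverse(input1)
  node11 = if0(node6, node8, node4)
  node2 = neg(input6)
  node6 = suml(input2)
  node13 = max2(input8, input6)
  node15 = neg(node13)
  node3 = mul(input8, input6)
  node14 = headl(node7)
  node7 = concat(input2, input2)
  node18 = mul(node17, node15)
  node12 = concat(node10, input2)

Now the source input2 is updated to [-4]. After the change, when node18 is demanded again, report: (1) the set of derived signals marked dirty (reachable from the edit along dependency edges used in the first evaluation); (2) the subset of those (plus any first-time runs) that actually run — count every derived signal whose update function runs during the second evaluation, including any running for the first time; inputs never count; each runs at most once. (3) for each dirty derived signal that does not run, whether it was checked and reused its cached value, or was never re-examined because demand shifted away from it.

Dirty set: node6, node7, node14, node17, node18.
Run set: node6, node7, node14, node17, node18 (5 run).
All dirty derived signals ended up running.

Initial pass — values computed on the first demand:
  node6 = suml([5]) = 5
  node7 = concat([5], [5]) = [5, 5]
  node13 = max2(-1, -4) = -1
  node14 = headl([5, 5]) = 5
  node15 = neg(-1) = 1
  node17 = add(5, 5) = 10
  node18 = mul(10, 1) = 10

Second demand — change propagation:
  node6: re-runs because input2 [5]->[-4]; new result -4.
  node7: re-runs because input2 [5]->[-4]; input2 [5]->[-4]; new result [-4, -4].
  node14: re-runs because node7 [5, 5]->[-4, -4]; new result -4.
  node17: re-runs because node6 5->-4; node14 5->-4; new result -8.
  node18: re-runs because node17 10->-8; new result -8.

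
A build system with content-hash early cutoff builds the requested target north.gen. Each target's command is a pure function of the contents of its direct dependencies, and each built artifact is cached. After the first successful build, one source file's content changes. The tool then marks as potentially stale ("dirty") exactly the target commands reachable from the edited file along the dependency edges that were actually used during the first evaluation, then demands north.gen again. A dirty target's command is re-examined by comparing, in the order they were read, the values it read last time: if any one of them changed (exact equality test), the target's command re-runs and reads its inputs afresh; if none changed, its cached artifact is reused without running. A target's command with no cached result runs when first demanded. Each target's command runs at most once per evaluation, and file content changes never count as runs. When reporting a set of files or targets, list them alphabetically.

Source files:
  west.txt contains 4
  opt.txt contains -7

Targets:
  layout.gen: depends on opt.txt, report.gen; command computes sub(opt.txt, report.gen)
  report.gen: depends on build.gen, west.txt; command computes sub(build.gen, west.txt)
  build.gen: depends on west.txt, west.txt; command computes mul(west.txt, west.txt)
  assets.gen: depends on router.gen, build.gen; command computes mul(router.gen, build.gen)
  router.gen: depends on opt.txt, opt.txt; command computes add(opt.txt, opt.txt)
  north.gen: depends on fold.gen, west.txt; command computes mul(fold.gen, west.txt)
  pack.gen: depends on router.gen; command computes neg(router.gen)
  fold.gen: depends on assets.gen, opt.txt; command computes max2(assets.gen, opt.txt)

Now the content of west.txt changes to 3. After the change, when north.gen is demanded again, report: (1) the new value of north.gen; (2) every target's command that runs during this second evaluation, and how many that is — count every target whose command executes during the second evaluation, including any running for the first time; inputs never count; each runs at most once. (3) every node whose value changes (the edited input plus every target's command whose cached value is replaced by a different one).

First evaluation (everything demanded from the output):
  build.gen = mul(4, 4) = 16
  router.gen = add(-7, -7) = -14
  assets.gen = mul(-14, 16) = -224
  fold.gen = max2(-224, -7) = -7
  north.gen = mul(-7, 4) = -28

Propagation after the edit:
  build.gen: runs — west.txt 4->3; west.txt 4->3; result 9.
  assets.gen: runs — build.gen 16->9; result -126.
  fold.gen: runs — assets.gen -224->-126; result -7 (same value as before).
  north.gen: runs — west.txt 4->3; result -21.

New value of north.gen: -21.
Target commands that run: assets.gen, build.gen, fold.gen, north.gen — 4 in total.
Values that change: assets.gen, build.gen, north.gen, west.txt.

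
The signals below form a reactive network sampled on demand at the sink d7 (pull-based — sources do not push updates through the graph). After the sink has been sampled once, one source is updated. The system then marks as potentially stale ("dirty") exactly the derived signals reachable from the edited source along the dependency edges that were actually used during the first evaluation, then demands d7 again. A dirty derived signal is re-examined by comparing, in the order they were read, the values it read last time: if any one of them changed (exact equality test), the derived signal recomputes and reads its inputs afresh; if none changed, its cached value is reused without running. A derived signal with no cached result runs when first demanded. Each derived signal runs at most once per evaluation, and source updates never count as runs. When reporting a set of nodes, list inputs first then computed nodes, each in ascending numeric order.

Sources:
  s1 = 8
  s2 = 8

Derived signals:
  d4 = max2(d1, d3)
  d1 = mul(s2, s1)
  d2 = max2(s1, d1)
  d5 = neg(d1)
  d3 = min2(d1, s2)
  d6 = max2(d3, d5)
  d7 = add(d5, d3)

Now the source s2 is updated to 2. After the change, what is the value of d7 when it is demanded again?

Initial pass — values computed on the first demand:
  d1 = mul(8, 8) = 64
  d3 = min2(64, 8) = 8
  d5 = neg(64) = -64
  d7 = add(-64, 8) = -56

Second demand — change propagation:
  d1: re-runs because s2 8->2; new result 16.
  d3: re-runs because d1 64->16; s2 8->2; new result 2.
  d5: re-runs because d1 64->16; new result -16.
  d7: re-runs because d5 -64->-16; d3 8->2; new result -14.

d7 now evaluates to -14.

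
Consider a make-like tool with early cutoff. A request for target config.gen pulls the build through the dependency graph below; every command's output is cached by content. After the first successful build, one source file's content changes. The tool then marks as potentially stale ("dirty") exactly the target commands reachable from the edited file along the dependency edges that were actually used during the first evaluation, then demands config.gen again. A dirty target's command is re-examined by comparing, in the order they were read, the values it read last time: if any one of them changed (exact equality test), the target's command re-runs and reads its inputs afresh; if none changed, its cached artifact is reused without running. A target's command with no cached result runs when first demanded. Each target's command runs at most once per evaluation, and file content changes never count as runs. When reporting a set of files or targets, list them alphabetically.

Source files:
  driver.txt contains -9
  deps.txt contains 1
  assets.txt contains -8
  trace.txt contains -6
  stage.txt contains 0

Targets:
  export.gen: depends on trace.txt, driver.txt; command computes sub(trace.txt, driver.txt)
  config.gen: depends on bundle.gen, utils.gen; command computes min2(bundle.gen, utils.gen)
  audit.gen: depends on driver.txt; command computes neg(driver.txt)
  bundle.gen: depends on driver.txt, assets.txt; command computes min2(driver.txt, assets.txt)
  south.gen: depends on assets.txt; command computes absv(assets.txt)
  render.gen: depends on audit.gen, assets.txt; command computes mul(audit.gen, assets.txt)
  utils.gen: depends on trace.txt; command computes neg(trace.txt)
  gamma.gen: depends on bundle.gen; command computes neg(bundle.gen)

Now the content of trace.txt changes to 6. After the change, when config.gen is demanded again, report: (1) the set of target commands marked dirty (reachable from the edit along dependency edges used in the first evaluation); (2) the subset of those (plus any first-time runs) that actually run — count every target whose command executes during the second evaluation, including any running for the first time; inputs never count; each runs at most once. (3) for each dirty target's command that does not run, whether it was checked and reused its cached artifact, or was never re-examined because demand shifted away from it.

First demand of the output computes:
  bundle.gen = min2(-9, -8) = -9
  utils.gen = neg(-6) = 6
  config.gen = min2(-9, 6) = -9

After the edit, cleaning proceeds:
  utils.gen: a read changed (trace.txt -6->6) — executes, giving -6.
  config.gen: a read changed (utils.gen 6->-6) — executes, giving -9 — identical to its old value.

The edit dirties: config.gen, utils.gen.
2 target commands run: config.gen, utils.gen.
No dirty target's command escaped a run.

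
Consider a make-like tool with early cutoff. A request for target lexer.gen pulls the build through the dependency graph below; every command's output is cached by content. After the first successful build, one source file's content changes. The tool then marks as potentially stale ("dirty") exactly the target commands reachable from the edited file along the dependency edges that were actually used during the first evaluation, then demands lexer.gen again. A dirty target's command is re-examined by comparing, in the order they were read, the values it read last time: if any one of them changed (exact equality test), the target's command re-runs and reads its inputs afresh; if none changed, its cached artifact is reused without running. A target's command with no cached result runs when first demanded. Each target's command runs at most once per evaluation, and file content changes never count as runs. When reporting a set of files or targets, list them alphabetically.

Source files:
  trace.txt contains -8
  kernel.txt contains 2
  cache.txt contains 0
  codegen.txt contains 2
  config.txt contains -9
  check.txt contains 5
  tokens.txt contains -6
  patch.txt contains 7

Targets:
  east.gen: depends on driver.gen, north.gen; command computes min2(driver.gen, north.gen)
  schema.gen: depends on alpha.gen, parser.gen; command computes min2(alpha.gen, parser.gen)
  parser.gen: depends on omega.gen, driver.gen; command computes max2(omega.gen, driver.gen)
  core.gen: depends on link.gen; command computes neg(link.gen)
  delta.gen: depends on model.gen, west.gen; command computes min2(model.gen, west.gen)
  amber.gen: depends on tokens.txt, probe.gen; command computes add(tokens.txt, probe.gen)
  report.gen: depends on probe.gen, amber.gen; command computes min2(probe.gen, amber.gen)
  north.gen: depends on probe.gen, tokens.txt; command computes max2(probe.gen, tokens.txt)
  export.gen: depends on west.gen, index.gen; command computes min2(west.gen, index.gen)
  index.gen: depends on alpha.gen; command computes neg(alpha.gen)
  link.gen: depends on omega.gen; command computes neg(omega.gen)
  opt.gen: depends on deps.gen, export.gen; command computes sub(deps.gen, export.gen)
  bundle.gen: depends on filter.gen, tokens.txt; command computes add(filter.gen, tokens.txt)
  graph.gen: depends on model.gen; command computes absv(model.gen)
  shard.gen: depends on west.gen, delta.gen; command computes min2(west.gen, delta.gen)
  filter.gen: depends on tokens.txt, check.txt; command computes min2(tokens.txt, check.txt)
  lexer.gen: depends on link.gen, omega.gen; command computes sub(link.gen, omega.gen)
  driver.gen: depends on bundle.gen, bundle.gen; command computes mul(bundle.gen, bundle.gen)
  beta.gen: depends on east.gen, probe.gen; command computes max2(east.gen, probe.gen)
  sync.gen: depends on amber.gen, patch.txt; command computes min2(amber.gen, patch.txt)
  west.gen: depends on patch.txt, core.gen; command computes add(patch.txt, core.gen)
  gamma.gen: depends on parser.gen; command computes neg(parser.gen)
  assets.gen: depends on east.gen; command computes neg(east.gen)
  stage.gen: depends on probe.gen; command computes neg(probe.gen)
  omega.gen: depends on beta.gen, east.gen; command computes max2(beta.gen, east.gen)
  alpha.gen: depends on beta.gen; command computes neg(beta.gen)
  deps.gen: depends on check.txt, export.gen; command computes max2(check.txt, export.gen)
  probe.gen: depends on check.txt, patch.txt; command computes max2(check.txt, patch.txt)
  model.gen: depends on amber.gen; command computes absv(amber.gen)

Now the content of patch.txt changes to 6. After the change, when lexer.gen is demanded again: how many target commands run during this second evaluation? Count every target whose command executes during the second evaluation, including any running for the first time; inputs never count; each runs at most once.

First demand of the output computes:
  filter.gen = min2(-6, 5) = -6
  bundle.gen = add(-6, -6) = -12
  driver.gen = mul(-12, -12) = 144
  probe.gen = max2(5, 7) = 7
  north.gen = max2(7, -6) = 7
  east.gen = min2(144, 7) = 7
  beta.gen = max2(7, 7) = 7
  omega.gen = max2(7, 7) = 7
  link.gen = neg(7) = -7
  lexer.gen = sub(-7, 7) = -14

After the edit, cleaning proceeds:
  probe.gen: a read changed (patch.txt 7->6) — executes, giving 6.
  north.gen: a read changed (probe.gen 7->6) — executes, giving 6.
  east.gen: a read changed (north.gen 7->6) — executes, giving 6.
  beta.gen: a read changed (east.gen 7->6; probe.gen 7->6) — executes, giving 6.
  omega.gen: a read changed (beta.gen 7->6; east.gen 7->6) — executes, giving 6.
  link.gen: a read changed (omega.gen 7->6) — executes, giving -6.
  lexer.gen: a read changed (link.gen -7->-6; omega.gen 7->6) — executes, giving -12.

7 target commands run: beta.gen, east.gen, lexer.gen, link.gen, north.gen, omega.gen, probe.gen.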